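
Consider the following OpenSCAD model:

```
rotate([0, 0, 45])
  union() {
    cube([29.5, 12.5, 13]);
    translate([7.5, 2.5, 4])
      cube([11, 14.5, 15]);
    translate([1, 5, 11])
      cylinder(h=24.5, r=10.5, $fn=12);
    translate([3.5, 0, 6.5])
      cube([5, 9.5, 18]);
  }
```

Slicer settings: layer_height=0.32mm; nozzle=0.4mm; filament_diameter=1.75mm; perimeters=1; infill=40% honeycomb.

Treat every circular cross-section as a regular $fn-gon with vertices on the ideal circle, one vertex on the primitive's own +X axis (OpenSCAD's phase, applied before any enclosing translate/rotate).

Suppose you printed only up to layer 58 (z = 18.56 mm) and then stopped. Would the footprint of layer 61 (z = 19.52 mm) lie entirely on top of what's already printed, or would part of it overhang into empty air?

Compare the two slices. At z = 18.56: the cube does not reach this height (z outside [0, 13]); the cube at (7.5, 2.5) (footprint 11×14.5) is included at this height (area 159.50 mm²); the r=10.5 cylinder at (1, 5) contributes a regular 12-gon of circumradius 10.5 (area = (12/2)·10.500²·sin(360°/12) = 330.75 mm²); the cube at (3.5, 0) is present — its section is the full 5×9.5 rectangle (area 47.50 mm²); Taking the union: the regions partially overlap — summed areas 537.75 mm² minus the doubly-counted overlap 77.33 mm² gives 460.42 mm² — area = 460.42 mm²; (rotated 45° about Z; rotation is an isometry so areas/perimeters/island counts are preserved). At z = 19.52: the cube does not reach this height (z outside [0, 13]); the cube at (7.5, 2.5) does not reach this height (z outside [4, 19]); the r=10.5 cylinder at (1, 5) contributes a regular 12-gon of circumradius 10.5 (area = (12/2)·10.500²·sin(360°/12) = 330.75 mm²); the cube at (3.5, 0) is present — its section is the full 5×9.5 rectangle (area 47.50 mm²); Merging all regions: the 5×9.5 cube at (3.5, 0) lies entirely inside the r=10.5 cylinder at (1, 5), so the union is just the r=10.5 cylinder at (1, 5) — area = 330.75 mm²; (whole slice rotated 45° about Z — lengths, areas and connectivity unchanged). Checking containment: the cross-section at z = 19.52 is a subset of the cross-section at z = 18.56.

entirely on top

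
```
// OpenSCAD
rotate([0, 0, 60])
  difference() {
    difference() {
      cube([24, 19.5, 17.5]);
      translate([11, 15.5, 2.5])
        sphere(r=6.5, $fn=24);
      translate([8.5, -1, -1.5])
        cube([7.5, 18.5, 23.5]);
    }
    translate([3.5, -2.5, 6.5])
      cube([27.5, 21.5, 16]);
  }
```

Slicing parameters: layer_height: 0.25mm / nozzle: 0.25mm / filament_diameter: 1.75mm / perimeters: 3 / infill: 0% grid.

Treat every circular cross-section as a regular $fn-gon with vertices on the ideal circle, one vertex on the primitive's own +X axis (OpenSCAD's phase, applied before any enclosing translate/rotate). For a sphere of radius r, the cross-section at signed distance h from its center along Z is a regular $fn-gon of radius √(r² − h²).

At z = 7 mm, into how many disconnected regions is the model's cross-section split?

2

At z = 7 mm: the cube (footprint 24×19.5) is included at this height; the r=6.5 sphere at (11, 15.5) slices to a regular 24-gon of circumradius 4.690 (√(r²−h²) with h=4.5 from center); the cube at (8.5, -1) is present — its section is the full 7.5×18.5 rectangle; Taking the first minus the rest: starting from the 24×19.5 cube, the r=6.5 sphere at (11, 15.5) partially overlaps it — only the 66.17 mm² overlap (of its 68.33 mm²) is removed, clipping the outline; the 7.5×18.5 cube at (8.5, -1) partially overlaps it — only the 89.06 mm² overlap (of its 138.75 mm²) is removed, clipping the outline — 2 connected regions; the 27.5×21.5 cube at (3.5, -2.5) contributes its full rectangle; Subtracting the remaining from the first: starting from that combined region, the 27.5×21.5 cube at (3.5, -2.5) partially overlaps it — only the 237.02 mm² overlap (of its 591.25 mm²) is removed, clipping the outline — 2 connected regions; (whole slice rotated 60° about Z — lengths, areas and connectivity unchanged). The result has 2 disconnected regions.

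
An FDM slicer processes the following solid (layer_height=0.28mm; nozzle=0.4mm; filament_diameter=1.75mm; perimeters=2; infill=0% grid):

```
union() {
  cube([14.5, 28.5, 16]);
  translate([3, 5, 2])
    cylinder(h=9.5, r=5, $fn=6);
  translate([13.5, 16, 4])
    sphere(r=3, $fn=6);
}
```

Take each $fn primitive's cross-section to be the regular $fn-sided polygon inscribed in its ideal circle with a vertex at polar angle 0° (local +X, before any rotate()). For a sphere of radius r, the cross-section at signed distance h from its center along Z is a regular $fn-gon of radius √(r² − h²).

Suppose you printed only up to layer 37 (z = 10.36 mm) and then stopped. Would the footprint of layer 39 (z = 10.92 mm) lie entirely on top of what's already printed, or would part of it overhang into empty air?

entirely on top

Compare the two slices. At z = 10.36: the cube (footprint 14.5×28.5) is included at this height (area 413.25 mm²); the cylinder at (3, 5): section is a regular 6-gon, circumradius r=5 (area = (6/2)·5.000²·sin(360°/6) = 64.95 mm²); the sphere at (13.5, 16) is not intersected at this z (|z−center|=6.360 > r=3); Merging all regions: the regions partially overlap — summed areas 478.20 mm² minus the doubly-counted overlap 58.02 mm² gives 420.18 mm² — area = 420.18 mm². At z = 10.92: the cube (footprint 14.5×28.5) is included at this height (area 413.25 mm²); the cylinder at (3, 5): section is a regular 6-gon, circumradius r=5 (area = (6/2)·5.000²·sin(360°/6) = 64.95 mm²); the sphere at (13.5, 16) is absent (|z−center|=6.920 > r=3); Combining (union): the regions partially overlap — summed areas 478.20 mm² minus the doubly-counted overlap 58.02 mm² gives 420.18 mm² — area = 420.18 mm². Checking containment: the cross-section at z = 10.92 is a subset of the cross-section at z = 10.36.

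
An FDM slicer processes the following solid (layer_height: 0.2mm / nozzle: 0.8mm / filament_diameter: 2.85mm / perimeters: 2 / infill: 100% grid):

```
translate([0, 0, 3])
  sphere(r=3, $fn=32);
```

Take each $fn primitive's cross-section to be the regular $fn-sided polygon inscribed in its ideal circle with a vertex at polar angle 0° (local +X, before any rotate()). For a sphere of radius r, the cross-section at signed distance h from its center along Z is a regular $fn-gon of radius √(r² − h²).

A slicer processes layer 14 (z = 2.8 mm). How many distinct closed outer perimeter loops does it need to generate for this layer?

At z = 2.8 mm: the sphere: section is a regular 32-gon, circumradius = √(r²−h²) = √(3²−0.2²) = 2.993. The result has 1 disconnected region.

1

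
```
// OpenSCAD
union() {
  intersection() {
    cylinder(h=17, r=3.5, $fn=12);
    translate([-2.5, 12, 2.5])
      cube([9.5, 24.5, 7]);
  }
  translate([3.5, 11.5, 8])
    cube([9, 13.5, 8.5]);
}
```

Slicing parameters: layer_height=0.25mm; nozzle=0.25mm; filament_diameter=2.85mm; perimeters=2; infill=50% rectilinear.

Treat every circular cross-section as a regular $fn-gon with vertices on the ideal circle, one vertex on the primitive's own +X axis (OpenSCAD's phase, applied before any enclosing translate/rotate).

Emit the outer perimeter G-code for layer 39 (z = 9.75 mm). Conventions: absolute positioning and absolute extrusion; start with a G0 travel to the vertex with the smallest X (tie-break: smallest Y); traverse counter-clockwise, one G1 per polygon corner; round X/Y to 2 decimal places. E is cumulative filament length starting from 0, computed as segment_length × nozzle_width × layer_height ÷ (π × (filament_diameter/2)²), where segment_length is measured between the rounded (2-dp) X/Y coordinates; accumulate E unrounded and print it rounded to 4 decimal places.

At z = 9.75 mm: the cylinder: section is a regular 12-gon, circumradius r=3.5; the cube at (-2.5, 12) is not intersected at this z (z outside [2.5, 9.5]); After intersecting: at least one operand is absent at this height, so nothing remains; the 9×13.5 cube at (3.5, 11.5) contributes its full rectangle; Taking the union: only the 9×13.5 cube at (3.5, 11.5) is present, so the union is just that shape — 1 connected region. The outline is a single polygon with 4 vertices. Extrusion per mm of travel: 0.25 × 0.25 / (π × 1.425²) = 0.009797. Accumulating E over each segment gives final E = 0.4409.

G0 X3.50 Y11.50 Z9.75
G1 X12.50 Y11.50 E0.0882
G1 X12.50 Y25.00 E0.2204
G1 X3.50 Y25.00 E0.3086
G1 X3.50 Y11.50 E0.4409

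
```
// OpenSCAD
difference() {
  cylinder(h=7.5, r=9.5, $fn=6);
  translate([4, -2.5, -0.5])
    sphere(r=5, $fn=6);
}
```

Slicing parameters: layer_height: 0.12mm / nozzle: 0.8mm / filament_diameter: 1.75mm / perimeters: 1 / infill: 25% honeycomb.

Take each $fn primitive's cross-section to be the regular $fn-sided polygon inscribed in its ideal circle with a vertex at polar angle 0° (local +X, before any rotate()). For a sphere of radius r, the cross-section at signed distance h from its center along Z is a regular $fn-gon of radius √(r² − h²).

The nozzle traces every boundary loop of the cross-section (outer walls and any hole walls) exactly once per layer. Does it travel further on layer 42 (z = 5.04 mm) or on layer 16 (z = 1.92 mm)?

layer 16 (z = 1.92 mm)

Layer 42 (z = 5.04): the r=9.5 cylinder contributes a regular 6-gon of circumradius 9.5 (perimeter = 2·6·9.500·sin(180°/6) = 57.00 mm); the sphere at (4, -2.5) does not reach this height (|z−center|=5.540 > r=5); Taking the first minus the rest: none of the subtracted shapes is present at this height, so the r=9.5 cylinder is unchanged — boundary = 57.00 mm. So its perimeter = 57.00 mm. Layer 16 (z = 1.92): the r=9.5 cylinder gives a regular 6-gon of circumradius 9.5 (constant along its height) (perimeter = 2·6·9.500·sin(180°/6) = 57.00 mm); the r=5 sphere at (4, -2.5) contributes a regular 6-gon of circumradius √(5²−2.42²) = 4.375 (perimeter = 2·6·4.375·sin(180°/6) = 26.25 mm); After the difference (first − rest): starting from the r=9.5 cylinder, the r=5 sphere at (4, -2.5) partially overlaps it — only the 48.48 mm² overlap (of its 49.74 mm²) is removed, clipping the outline — boundary = 73.55 mm. So its perimeter = 73.55 mm. Layer 16 is larger (73.55 vs 57.00 mm).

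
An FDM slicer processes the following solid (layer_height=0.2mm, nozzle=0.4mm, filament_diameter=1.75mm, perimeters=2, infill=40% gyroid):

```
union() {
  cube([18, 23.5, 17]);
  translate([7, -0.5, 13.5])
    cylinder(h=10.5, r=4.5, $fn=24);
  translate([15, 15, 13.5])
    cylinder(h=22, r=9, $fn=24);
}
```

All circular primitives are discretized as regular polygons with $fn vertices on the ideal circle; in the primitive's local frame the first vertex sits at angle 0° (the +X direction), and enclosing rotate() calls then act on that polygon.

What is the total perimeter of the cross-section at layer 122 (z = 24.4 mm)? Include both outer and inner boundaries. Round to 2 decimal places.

At z = 24.4 mm: the cube is absent (z outside [0, 17]); the cylinder at (7, -0.5) does not reach this height (z outside [13.5, 24]); the r=9 cylinder at (15, 15) gives a regular 24-gon of circumradius 9 (constant along its height) (perimeter = 2·24·9.000·sin(180°/24) = 56.39 mm); Merging all regions: only the r=9 cylinder at (15, 15) is present, so the union is just that shape — boundary = 56.39 mm. Overall, the cross-section is a single solid region. Total boundary length (outer) = 56.39 mm.

56.39 mm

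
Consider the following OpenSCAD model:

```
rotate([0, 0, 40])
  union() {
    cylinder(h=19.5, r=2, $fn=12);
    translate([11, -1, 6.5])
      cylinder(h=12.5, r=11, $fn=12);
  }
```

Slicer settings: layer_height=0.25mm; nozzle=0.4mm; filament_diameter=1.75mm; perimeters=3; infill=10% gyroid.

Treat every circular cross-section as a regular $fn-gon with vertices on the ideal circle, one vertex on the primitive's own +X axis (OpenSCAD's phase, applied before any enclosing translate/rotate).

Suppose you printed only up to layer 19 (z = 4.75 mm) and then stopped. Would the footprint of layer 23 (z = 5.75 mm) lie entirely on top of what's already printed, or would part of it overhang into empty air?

Compare the two slices. At z = 4.75: the r=2 cylinder gives a regular 12-gon of circumradius 2 (constant along its height) (area = (12/2)·2.000²·sin(360°/12) = 12.00 mm²); the cylinder at (11, -1) does not reach this height (z outside [6.5, 19]); Taking the union: only the r=2 cylinder is present, so the union is just that shape — area = 12.00 mm²; (rotated 40° about Z; rotation is an isometry so areas/perimeters/island counts are preserved). At z = 5.75: the cylinder: section is a regular 12-gon, circumradius r=2 (area = (12/2)·2.000²·sin(360°/12) = 12.00 mm²); the cylinder at (11, -1) is not intersected at this z (z outside [6.5, 19]); Taking the union: only the r=2 cylinder is present, so the union is just that shape — area = 12.00 mm²; (whole slice rotated 40° about Z — lengths, areas and connectivity unchanged). Checking containment: the cross-section at z = 5.75 is a subset of the cross-section at z = 4.75.

entirely on top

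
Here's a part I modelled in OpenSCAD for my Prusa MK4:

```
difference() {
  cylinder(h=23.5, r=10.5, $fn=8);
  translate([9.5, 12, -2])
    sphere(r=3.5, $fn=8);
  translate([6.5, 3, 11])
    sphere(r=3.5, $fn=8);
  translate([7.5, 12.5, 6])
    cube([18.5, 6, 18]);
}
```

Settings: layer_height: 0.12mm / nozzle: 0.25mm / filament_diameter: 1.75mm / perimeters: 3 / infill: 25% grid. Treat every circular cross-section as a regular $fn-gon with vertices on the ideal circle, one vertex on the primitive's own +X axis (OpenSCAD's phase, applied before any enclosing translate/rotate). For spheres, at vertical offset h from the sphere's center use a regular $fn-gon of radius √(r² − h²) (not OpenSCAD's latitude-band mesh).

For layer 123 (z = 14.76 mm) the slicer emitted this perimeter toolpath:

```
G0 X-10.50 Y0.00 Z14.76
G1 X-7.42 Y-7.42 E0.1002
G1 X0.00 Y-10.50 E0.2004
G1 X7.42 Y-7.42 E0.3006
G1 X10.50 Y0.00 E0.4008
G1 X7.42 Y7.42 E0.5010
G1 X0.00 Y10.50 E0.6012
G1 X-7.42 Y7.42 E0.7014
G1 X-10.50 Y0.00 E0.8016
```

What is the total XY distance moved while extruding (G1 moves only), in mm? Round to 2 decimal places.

Sum the Euclidean lengths of each G1 segment: total = 64.27 mm.

64.27 mm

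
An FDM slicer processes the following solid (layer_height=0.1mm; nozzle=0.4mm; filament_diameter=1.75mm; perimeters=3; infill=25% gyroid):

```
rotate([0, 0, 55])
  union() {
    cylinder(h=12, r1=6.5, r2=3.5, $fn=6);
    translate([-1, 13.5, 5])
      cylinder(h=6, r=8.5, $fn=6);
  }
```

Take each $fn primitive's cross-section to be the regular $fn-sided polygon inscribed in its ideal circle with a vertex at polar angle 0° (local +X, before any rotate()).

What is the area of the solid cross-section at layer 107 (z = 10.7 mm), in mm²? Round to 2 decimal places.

At z = 10.7 mm: the cone (r1=6.5→r2=3.5) has section circumradius 3.825 here — a regular 6-gon (area = (6/2)·3.825²·sin(360°/6) = 38.01 mm²); the r=8.5 cylinder at (-1, 13.5) contributes a regular 6-gon of circumradius 8.5 (area = (6/2)·8.500²·sin(360°/6) = 187.71 mm²); Combining (union): the 2 present regions are separate (no shared area or edge), so areas and boundary lengths simply add and each stays a separate island — area = 225.72 mm²; (whole slice rotated 55° about Z — lengths, areas and connectivity unchanged). Overall, the cross-section has 2 separate islands. Net area = 225.72 mm².

225.72 mm²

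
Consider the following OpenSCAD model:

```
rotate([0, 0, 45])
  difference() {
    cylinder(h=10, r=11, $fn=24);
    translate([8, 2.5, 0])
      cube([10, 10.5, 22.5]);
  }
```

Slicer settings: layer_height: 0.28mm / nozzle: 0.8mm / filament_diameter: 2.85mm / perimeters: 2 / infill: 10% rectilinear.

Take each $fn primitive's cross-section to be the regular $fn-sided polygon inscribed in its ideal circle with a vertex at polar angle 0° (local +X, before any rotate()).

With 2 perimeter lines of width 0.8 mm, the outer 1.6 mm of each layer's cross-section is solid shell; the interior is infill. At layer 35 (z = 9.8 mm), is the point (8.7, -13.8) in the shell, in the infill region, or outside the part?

At z = 9.8 mm: the cylinder: section is a regular 24-gon, circumradius r=11; the cube at (8, 2.5) (footprint 10×10.5) is included at this height; Subtracting the remaining from the first: starting from the r=11 cylinder, the 10×10.5 cube at (8, 2.5) partially overlaps it — only the 7.94 mm² overlap (of its 105.00 mm²) is removed, clipping the outline — 1 connected region; (whole slice rotated 45° about Z — lengths, areas and connectivity unchanged). Overall, the cross-section is a single solid region. Undo the 45° rotation: the query point maps to (-3.606, -15.910) in the un-rotated model frame. The nearest boundary edge runs (-0.00, -11.00)→(-2.85, -10.63); distance from the point to it = 5.34 mm. The point is not inside any of the regions above, so it lies outside the cross-section (5.34 mm from the nearest boundary).

outside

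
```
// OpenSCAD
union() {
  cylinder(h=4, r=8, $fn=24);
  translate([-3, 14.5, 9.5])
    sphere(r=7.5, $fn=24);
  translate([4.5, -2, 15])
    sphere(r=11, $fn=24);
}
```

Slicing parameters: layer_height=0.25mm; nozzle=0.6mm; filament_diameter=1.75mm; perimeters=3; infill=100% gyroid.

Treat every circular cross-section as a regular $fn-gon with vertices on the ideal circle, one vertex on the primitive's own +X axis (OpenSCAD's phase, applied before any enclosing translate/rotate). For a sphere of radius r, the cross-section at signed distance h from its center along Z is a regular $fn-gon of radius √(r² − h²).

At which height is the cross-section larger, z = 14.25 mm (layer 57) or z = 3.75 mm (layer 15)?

layer 57 (z = 14.25 mm)

Layer 57 (z = 14.25): the cylinder does not reach this height (z outside [0, 4]); the r=7.5 sphere at (-3, 14.5) contributes a regular 24-gon of circumradius √(7.5²−4.75²) = 5.804 (area = (24/2)·5.804²·sin(360°/24) = 104.63 mm²); the r=11 sphere at (4.5, -2) slices to a regular 24-gon of circumradius 10.974 (√(r²−h²) with h=0.75 from center) (area = (24/2)·10.974²·sin(360°/24) = 374.06 mm²); Taking the union: the 2 present regions are separate (no shared area or edge), so areas and boundary lengths simply add and each stays a separate island — area = 478.69 mm². So its area = 478.69 mm². Layer 15 (z = 3.75): the r=8 cylinder contributes a regular 24-gon of circumradius 8 (area = (24/2)·8.000²·sin(360°/24) = 198.77 mm²); the r=7.5 sphere at (-3, 14.5) slices to a regular 24-gon of circumradius 4.815 (√(r²−h²) with h=5.75 from center) (area = (24/2)·4.815²·sin(360°/24) = 72.02 mm²); the sphere at (4.5, -2) does not reach this height (|z−center|=11.250 > r=11); Taking the union: the 2 present regions are separate (no shared area or edge), so areas and boundary lengths simply add and each stays a separate island — area = 270.79 mm². So its area = 270.79 mm². Layer 57 is larger (478.69 vs 270.79 mm²).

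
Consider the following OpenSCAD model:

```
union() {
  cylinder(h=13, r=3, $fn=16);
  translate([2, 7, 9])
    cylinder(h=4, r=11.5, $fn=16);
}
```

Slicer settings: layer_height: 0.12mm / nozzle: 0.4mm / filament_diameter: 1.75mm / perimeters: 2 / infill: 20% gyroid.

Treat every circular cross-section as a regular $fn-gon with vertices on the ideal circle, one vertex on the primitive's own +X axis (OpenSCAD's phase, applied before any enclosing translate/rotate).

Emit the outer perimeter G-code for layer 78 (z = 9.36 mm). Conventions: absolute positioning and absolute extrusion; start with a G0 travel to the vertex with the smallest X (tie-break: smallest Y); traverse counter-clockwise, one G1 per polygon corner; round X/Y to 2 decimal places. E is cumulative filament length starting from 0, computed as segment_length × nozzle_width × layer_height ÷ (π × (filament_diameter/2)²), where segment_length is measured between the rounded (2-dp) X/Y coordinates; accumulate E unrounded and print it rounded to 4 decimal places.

At z = 9.36 mm: the r=3 cylinder gives a regular 16-gon of circumradius 3 (constant along its height); the r=11.5 cylinder at (2, 7) gives a regular 16-gon of circumradius 11.5 (constant along its height); Merging all regions: the r=3 cylinder lies entirely inside the r=11.5 cylinder at (2, 7), so the union is just the r=11.5 cylinder at (2, 7) — 1 connected region. The outline is a single polygon with 16 vertices. Extrusion per mm of travel: 0.4 × 0.12 / (π × 0.875²) = 0.019956. Accumulating E over each segment gives final E = 1.4323.

G0 X-9.50 Y7.00 Z9.36
G1 X-8.62 Y2.60 E0.0895
G1 X-6.13 Y-1.13 E0.1790
G1 X-2.40 Y-3.62 E0.2685
G1 X2.00 Y-4.50 E0.3581
G1 X6.40 Y-3.62 E0.4476
G1 X10.13 Y-1.13 E0.5371
G1 X12.62 Y2.60 E0.6266
G1 X13.50 Y7.00 E0.7162
G1 X12.62 Y11.40 E0.8057
G1 X10.13 Y15.13 E0.8952
G1 X6.40 Y17.62 E0.9847
G1 X2.00 Y18.50 E1.0743
G1 X-2.40 Y17.62 E1.1638
G1 X-6.13 Y15.13 E1.2533
G1 X-8.62 Y11.40 E1.3428
G1 X-9.50 Y7.00 E1.4323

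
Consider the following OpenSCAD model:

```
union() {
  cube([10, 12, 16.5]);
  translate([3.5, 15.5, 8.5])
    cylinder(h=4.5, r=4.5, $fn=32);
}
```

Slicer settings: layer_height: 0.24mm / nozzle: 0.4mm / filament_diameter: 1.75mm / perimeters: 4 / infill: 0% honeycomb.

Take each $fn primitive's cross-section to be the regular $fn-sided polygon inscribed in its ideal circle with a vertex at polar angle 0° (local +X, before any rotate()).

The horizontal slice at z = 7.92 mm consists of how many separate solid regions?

At z = 7.92 mm: the cube (footprint 10×12) is included at this height; the cylinder at (3.5, 15.5) is not intersected at this z (z outside [8.5, 13]); Combining (union): only the 10×12 cube is present, so the union is just that shape — 1 connected region. The result has 1 disconnected region.

1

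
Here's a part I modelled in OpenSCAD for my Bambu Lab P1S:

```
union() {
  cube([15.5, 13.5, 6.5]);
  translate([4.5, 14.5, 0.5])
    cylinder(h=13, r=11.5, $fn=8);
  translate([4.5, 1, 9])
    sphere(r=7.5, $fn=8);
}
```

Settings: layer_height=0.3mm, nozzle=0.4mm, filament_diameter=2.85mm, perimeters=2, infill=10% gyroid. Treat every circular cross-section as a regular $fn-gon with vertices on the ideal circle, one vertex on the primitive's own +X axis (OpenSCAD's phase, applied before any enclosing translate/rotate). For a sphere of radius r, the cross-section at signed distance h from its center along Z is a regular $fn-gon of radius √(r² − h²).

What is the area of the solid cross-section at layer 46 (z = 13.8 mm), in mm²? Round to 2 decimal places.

93.93 mm²

At z = 13.8 mm: the cube is absent (z outside [0, 6.5]); the cylinder at (4.5, 14.5) does not reach this height (z outside [0.5, 13.5]); the sphere at (4.5, 1): section is a regular 8-gon, circumradius = √(r²−h²) = √(7.5²−4.8²) = 5.763 (area = (8/2)·5.763²·sin(360°/8) = 93.93 mm²); Merging all regions: only the r=7.5 sphere at (4.5, 1) is present, so the union is just that shape — area = 93.93 mm². Overall, the cross-section is a single solid region. Net area = 93.93 mm².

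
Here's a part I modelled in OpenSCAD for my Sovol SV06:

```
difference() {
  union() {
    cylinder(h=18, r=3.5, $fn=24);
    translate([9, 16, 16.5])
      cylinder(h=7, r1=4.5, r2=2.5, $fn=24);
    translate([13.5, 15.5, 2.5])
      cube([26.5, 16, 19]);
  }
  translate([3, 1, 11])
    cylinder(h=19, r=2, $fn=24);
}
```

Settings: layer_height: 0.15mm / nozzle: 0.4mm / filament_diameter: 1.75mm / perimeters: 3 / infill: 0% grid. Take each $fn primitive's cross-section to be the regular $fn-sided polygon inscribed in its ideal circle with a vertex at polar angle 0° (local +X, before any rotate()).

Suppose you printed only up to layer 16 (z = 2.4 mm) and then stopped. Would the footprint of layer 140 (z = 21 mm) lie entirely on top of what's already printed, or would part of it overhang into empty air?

part overhangs

Compare the two slices. At z = 2.4: the r=3.5 cylinder gives a regular 24-gon of circumradius 3.5 (constant along its height) (area = (24/2)·3.500²·sin(360°/24) = 38.05 mm²); the cone at (9, 16) is absent (z outside [16.5, 23.5]); the cube at (13.5, 15.5) is absent (z outside [2.5, 21.5]); Combining (union): only the r=3.5 cylinder is present, so the union is just that shape — area = 38.05 mm²; the cylinder at (3, 1) is absent (z outside [11, 30]); After the difference (first − rest): none of the subtracted shapes is present at this height, so that combined region is unchanged — area = 38.05 mm². At z = 21: the cylinder does not reach this height (z outside [0, 18]); the cone at (9, 16): at t=0.643 of its height the radius interpolates to r₁+(r₂−r₁)t = 3.214, giving a regular 24-gon of that circumradius (area = (24/2)·3.214²·sin(360°/24) = 32.09 mm²); the cube at (13.5, 15.5) (footprint 26.5×16) is included at this height (area 424.00 mm²); Combining (union): the 2 present regions are separate (no shared area or edge), so areas and boundary lengths simply add and each stays a separate island — area = 456.09 mm²; the cylinder at (3, 1): section is a regular 24-gon, circumradius r=2 (area = (24/2)·2.000²·sin(360°/24) = 12.42 mm²); Taking the first minus the rest: starting from that combined region (456.09 mm²), the r=2 cylinder at (3, 1) misses the remaining region (no effect) — area = 456.09 mm². Checking containment: at z = 21 the cross-section extends beyond the z = 2.4 cross-section by about 456.09 mm².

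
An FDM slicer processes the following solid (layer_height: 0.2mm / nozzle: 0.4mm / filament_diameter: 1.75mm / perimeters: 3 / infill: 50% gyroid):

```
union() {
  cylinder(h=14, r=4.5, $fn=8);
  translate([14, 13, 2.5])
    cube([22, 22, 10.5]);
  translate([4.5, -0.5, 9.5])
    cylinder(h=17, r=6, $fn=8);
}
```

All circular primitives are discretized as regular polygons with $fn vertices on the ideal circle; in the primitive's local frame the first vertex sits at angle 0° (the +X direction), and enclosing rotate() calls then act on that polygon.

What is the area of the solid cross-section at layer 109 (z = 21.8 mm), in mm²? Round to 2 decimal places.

101.82 mm²

At z = 21.8 mm: the cylinder is absent (z outside [0, 14]); the cube at (14, 13) is absent (z outside [2.5, 13]); the cylinder at (4.5, -0.5): section is a regular 8-gon, circumradius r=6 (area = (8/2)·6.000²·sin(360°/8) = 101.82 mm²); Taking the union: only the r=6 cylinder at (4.5, -0.5) is present, so the union is just that shape — area = 101.82 mm². Overall, the cross-section is a single solid region. Net area = 101.82 mm².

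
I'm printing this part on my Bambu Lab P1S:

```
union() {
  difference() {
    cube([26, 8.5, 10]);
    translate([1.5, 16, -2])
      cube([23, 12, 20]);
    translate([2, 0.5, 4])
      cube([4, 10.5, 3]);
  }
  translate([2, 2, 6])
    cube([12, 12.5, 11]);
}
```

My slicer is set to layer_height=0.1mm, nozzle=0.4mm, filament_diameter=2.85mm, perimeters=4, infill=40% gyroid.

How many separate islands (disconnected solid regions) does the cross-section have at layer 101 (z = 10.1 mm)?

At z = 10.1 mm: the cube is not intersected at this z (z outside [0, 10]); the 23×12 cube at (1.5, 16) contributes its full rectangle; the cube at (2, 0.5) is absent (z outside [4, 7]); Taking the first minus the rest: the first operand is absent here, so nothing remains; the cube at (2, 2) (footprint 12×12.5) is included at this height; Merging all regions: only the 12×12.5 cube at (2, 2) is present, so the union is just that shape — 1 connected region. Overall, the cross-section is a single solid region. Island count = 1.

1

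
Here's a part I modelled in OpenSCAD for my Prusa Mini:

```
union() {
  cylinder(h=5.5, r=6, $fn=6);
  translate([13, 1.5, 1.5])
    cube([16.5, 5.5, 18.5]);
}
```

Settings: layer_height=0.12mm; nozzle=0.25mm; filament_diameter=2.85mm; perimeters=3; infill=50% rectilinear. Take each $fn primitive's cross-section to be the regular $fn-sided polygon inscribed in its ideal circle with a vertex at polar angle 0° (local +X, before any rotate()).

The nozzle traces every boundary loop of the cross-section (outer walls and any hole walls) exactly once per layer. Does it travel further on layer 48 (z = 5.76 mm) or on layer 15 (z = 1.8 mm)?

Layer 48 (z = 5.76): the cylinder does not reach this height (z outside [0, 5.5]); the 16.5×5.5 cube at (13, 1.5) contributes its full rectangle (perimeter 44.00 mm); Merging all regions: only the 16.5×5.5 cube at (13, 1.5) is present, so the union is just that shape — boundary = 44.00 mm. So its perimeter = 44.00 mm. Layer 15 (z = 1.8): the r=6 cylinder contributes a regular 6-gon of circumradius 6 (perimeter = 2·6·6.000·sin(180°/6) = 36.00 mm); the 16.5×5.5 cube at (13, 1.5) contributes its full rectangle (perimeter 44.00 mm); Merging all regions: the 2 present regions are separate (no shared area or edge), so areas and boundary lengths simply add and each stays a separate island — boundary = 80.00 mm. So its perimeter = 80.00 mm. Layer 15 is larger (80.00 vs 44.00 mm).

layer 15 (z = 1.8 mm)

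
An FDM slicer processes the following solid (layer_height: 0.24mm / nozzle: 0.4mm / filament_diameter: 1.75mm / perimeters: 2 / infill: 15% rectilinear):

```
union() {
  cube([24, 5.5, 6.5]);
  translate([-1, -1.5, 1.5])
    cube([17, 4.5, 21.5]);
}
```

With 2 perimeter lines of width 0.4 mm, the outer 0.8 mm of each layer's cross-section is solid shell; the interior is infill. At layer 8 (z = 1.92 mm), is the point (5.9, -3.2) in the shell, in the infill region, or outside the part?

outside

At z = 1.92 mm: the 24×5.5 cube contributes its full rectangle; the 17×4.5 cube at (-1, -1.5) contributes its full rectangle; Taking the union: the regions partially overlap (shared area 48.00 mm²), so overlapping operands fuse into one piece — 1 connected region. Overall, the cross-section is a single solid region. The nearest boundary edge runs (16.00, -1.50)→(-1.00, -1.50); distance from the point to it = 1.70 mm. The point is not inside any of the regions above, so it lies outside the cross-section (1.70 mm from the nearest boundary).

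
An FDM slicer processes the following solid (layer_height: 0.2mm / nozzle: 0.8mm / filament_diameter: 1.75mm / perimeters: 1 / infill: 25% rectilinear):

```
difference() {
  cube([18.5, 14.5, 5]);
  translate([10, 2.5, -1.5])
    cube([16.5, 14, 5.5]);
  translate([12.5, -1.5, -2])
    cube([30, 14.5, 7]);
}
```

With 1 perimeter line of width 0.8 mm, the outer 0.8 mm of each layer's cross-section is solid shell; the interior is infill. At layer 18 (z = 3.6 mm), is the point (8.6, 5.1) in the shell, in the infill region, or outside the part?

At z = 3.6 mm: the cube (footprint 18.5×14.5) is included at this height; the 16.5×14 cube at (10, 2.5) contributes its full rectangle; the cube at (12.5, -1.5) (footprint 30×14.5) is included at this height; Taking the first minus the rest: starting from the 18.5×14.5 cube, the 16.5×14 cube at (10, 2.5) partially overlaps it — only the 102.00 mm² overlap (of its 231.00 mm²) is removed, clipping the outline; the 30×14.5 cube at (12.5, -1.5) partially overlaps it — only the 15.00 mm² overlap (of its 435.00 mm²) is removed, clipping the outline — 1 connected region. Overall, the cross-section is a single solid region. The nearest boundary edge runs (10.00, 14.50)→(10.00, 2.50); distance from the point to it = 1.40 mm. The point is inside the cross-section and 1.40 mm from the nearest boundary — more than the 0.8 mm shell width (1 × 0.8), so it's in the infill interior.

infill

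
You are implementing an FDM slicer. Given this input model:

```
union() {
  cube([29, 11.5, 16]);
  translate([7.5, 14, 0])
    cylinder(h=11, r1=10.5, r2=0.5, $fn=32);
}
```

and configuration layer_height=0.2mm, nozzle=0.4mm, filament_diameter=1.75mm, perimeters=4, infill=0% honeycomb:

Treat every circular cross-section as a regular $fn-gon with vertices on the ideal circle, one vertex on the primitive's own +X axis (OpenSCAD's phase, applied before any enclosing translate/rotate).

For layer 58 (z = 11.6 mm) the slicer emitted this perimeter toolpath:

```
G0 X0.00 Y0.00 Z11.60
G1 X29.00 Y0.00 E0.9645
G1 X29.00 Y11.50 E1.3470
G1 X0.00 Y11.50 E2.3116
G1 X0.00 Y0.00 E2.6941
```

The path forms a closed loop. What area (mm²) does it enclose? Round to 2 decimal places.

333.50 mm²

Apply the shoelace formula to the sequence of (X, Y) vertices; enclosed area = 333.50 mm².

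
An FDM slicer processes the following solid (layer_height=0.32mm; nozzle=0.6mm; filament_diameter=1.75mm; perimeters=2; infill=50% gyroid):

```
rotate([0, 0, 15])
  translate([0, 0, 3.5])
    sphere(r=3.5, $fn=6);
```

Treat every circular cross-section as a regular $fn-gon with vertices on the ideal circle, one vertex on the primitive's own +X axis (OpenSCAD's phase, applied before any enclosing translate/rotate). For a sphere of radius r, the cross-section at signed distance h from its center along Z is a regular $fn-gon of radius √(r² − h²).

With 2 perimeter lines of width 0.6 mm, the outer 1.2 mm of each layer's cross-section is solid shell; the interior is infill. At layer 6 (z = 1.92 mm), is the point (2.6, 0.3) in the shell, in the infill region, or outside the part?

shell

At z = 1.92 mm: the r=3.5 sphere slices to a regular 6-gon of circumradius 3.123 (√(r²−h²) with h=1.58 from center); (rotated 15° about Z; rotation is an isometry so areas/perimeters/island counts are preserved). Overall, the cross-section is a single solid region. Undo the 15° rotation: the query point maps to (2.589, -0.383) in the un-rotated model frame. The nearest boundary edge runs (1.56, -2.70)→(3.12, 0.00); distance from the point to it = 0.27 mm. The point is inside the cross-section, 0.27 mm from the nearest boundary — within the 1.2 mm shell band (2 × 0.6).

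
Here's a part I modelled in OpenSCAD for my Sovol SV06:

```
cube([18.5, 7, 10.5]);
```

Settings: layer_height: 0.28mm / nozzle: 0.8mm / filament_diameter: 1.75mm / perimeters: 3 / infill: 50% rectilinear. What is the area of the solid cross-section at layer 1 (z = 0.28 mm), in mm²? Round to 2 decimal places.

129.50 mm²

At z = 0.28 mm: the cube is present — its section is the full 18.5×7 rectangle (area 129.50 mm²). Overall, the cross-section is a single solid region. Net area = 129.50 mm².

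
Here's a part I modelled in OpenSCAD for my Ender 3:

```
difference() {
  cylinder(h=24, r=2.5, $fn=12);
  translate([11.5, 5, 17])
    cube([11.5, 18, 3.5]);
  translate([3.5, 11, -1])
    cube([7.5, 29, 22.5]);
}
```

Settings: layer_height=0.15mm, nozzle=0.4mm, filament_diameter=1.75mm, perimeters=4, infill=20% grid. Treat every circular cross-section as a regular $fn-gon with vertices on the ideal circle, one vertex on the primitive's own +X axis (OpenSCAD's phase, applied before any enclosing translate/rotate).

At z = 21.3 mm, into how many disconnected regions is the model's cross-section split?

At z = 21.3 mm: the r=2.5 cylinder gives a regular 12-gon of circumradius 2.5 (constant along its height); the cube at (11.5, 5) is absent (z outside [17, 20.5]); the 7.5×29 cube at (3.5, 11) contributes its full rectangle; Taking the first minus the rest: starting from the r=2.5 cylinder, the 7.5×29 cube at (3.5, 11) misses the remaining region (no effect) — 1 connected region. The result has 1 disconnected region.

1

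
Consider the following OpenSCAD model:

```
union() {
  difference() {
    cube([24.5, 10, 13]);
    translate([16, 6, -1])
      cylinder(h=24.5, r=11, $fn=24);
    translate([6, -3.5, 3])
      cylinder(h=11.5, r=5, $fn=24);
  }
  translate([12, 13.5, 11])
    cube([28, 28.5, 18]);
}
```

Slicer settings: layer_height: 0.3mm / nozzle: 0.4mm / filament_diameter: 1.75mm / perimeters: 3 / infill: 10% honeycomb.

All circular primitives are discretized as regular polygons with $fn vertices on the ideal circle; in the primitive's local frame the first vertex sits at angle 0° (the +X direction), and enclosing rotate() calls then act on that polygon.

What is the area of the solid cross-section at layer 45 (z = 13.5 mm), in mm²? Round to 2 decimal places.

At z = 13.5 mm: the cube does not reach this height (z outside [0, 13]); the cylinder at (16, 6): section is a regular 24-gon, circumradius r=11 (area = (24/2)·11.000²·sin(360°/24) = 375.81 mm²); the r=5 cylinder at (6, -3.5) contributes a regular 24-gon of circumradius 5 (area = (24/2)·5.000²·sin(360°/24) = 77.65 mm²); Subtracting the remaining from the first: the first operand is absent here, so nothing remains; the 28×28.5 cube at (12, 13.5) contributes its full rectangle (area 798.00 mm²); Combining (union): only the 28×28.5 cube at (12, 13.5) is present, so the union is just that shape — area = 798.00 mm². Overall, the cross-section is a single solid region. Net area = 798.00 mm².

798.00 mm²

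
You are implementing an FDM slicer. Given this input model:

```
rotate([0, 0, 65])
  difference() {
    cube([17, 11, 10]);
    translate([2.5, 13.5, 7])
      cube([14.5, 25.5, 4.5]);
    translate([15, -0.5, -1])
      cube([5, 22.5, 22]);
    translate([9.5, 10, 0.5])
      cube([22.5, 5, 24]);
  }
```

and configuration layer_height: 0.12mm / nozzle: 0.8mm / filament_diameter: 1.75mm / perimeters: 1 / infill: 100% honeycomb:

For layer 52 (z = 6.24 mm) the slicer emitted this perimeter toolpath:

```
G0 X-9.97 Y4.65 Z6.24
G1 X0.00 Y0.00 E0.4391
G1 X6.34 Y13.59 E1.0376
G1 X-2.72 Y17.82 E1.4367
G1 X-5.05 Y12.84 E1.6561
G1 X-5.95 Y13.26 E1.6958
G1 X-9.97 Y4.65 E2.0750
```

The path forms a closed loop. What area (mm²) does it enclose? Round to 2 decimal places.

Apply the shoelace formula to the sequence of (X, Y) vertices; enclosed area = 159.49 mm².

159.49 mm²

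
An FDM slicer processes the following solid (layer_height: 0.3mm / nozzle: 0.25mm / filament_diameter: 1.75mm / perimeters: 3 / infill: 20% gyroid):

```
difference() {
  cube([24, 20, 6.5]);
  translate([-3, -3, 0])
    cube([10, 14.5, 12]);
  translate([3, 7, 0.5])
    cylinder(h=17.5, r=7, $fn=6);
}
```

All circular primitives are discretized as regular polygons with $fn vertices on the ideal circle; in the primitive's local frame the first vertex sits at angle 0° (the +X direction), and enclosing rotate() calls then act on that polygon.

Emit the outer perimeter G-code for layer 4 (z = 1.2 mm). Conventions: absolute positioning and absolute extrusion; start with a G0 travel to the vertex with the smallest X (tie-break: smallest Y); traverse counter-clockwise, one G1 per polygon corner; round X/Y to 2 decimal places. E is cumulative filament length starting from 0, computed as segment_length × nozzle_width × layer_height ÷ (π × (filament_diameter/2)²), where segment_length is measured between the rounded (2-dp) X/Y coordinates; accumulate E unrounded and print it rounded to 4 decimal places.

G0 X0.00 Y13.06 Z1.20
G1 X6.50 Y13.06 E0.2027
G1 X10.00 Y7.00 E0.4209
G1 X7.00 Y1.80 E0.6081
G1 X7.00 Y0.00 E0.6642
G1 X24.00 Y0.00 E1.1943
G1 X24.00 Y20.00 E1.8179
G1 X0.00 Y20.00 E2.5663
G1 X0.00 Y13.06 E2.7827

At z = 1.2 mm: the cube (footprint 24×20) is included at this height; the 10×14.5 cube at (-3, -3) contributes its full rectangle; the r=7 cylinder at (3, 7) contributes a regular 6-gon of circumradius 7; Taking the first minus the rest: starting from the 24×20 cube, the 10×14.5 cube at (-3, -3) partially overlaps it — only the 80.50 mm² overlap (of its 145.00 mm²) is removed, clipping the outline; the r=7 cylinder at (3, 7) partially overlaps it — only the 26.31 mm² overlap (of its 127.31 mm²) is removed, clipping the outline — 1 connected region. The outline is a single polygon with 8 vertices. Extrusion per mm of travel: 0.25 × 0.3 / (π × 0.875²) = 0.031181. Accumulating E over each segment gives final E = 2.7827.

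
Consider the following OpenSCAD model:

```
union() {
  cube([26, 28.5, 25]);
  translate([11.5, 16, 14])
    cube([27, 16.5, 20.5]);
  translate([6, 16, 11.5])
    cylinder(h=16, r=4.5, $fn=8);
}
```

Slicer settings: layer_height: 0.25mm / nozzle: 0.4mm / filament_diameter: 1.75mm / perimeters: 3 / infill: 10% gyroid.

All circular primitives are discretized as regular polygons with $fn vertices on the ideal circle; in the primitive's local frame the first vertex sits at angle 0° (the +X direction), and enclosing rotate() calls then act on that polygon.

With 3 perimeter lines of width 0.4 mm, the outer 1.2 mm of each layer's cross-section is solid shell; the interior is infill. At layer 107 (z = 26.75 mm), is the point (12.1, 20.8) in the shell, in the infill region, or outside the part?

shell

At z = 26.75 mm: the cube is not intersected at this z (z outside [0, 25]); the 27×16.5 cube at (11.5, 16) contributes its full rectangle; the r=4.5 cylinder at (6, 16) gives a regular 8-gon of circumradius 4.5 (constant along its height); Combining (union): the 2 present regions are separate (no shared area or edge), so areas and boundary lengths simply add and each stays a separate island — 2 connected regions. Overall, the cross-section has 2 separate islands. The nearest boundary edge runs (11.50, 16.00)→(11.50, 32.50); distance from the point to it = 0.60 mm. (Shell/infill is judged within the island containing the point — the largest one.) The point is inside the cross-section, 0.60 mm from the nearest boundary — within the 1.2 mm shell band (3 × 0.4).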